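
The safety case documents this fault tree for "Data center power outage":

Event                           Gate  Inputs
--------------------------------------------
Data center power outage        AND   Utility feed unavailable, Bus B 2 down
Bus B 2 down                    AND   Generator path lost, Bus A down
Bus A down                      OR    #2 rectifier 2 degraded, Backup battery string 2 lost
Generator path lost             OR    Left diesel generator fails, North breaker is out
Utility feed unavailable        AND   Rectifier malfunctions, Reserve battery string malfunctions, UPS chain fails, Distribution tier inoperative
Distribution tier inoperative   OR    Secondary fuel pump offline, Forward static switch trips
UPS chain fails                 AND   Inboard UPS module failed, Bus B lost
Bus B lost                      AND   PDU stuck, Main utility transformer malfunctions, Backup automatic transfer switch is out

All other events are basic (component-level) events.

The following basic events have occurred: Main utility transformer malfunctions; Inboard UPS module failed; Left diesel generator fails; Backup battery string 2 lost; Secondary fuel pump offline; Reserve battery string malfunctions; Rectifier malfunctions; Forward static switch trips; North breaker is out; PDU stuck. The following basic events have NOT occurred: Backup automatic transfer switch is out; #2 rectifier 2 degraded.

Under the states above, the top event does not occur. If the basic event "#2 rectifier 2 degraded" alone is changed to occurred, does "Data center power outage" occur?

No

Counterfactual: set "#2 rectifier 2 degraded" to occurred.
Bus B lost [AND]: PDU stuck=occurs, Main utility transformer malfunctions=occurs, Backup automatic transfer switch is out=not → not all inputs occur → does not occur.
UPS chain fails [AND]: Inboard UPS module failed=occurs, Bus B lost=not → not all inputs occur → does not occur.
Distribution tier inoperative [OR]: Secondary fuel pump offline=occurs, Forward static switch trips=occurs → at least one input occurs → occurs.
Utility feed unavailable [AND]: Rectifier malfunctions=occurs, Reserve battery string malfunctions=occurs, UPS chain fails=not, Distribution tier inoperative=occurs → not all inputs occur → does not occur.
Generator path lost [OR]: Left diesel generator fails=occurs, North breaker is out=occurs → at least one input occurs → occurs.
Bus A down [OR]: #2 rectifier 2 degraded=occurs, Backup battery string 2 lost=occurs → at least one input occurs → occurs.
Bus B 2 down [AND]: Generator path lost=occurs, Bus A down=occurs → all inputs occur → occurs.
Data center power outage [AND]: Utility feed unavailable=not, Bus B 2 down=occurs → not all inputs occur → does not occur.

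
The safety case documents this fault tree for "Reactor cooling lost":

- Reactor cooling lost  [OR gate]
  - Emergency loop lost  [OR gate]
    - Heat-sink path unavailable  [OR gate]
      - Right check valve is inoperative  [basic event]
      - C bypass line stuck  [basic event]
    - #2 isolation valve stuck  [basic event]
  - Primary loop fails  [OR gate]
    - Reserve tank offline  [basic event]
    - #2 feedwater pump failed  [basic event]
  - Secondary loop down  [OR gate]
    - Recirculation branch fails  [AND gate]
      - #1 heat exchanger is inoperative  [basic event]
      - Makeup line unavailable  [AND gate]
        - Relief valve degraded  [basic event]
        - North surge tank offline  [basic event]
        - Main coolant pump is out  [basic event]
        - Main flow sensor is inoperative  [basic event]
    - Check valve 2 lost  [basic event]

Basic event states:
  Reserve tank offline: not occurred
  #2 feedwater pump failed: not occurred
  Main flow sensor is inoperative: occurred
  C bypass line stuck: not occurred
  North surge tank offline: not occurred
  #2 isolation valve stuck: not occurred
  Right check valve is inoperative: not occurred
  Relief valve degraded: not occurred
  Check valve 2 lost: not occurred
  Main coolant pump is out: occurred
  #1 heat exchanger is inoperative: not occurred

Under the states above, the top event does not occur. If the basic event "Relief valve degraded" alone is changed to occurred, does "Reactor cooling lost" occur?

Counterfactual: set "Relief valve degraded" to occurred.
Heat-sink path unavailable [OR]: Right check valve is inoperative=not, C bypass line stuck=not → no input occurs → does not occur.
Emergency loop lost [OR]: Heat-sink path unavailable=not, #2 isolation valve stuck=not → no input occurs → does not occur.
Primary loop fails [OR]: Reserve tank offline=not, #2 feedwater pump failed=not → no input occurs → does not occur.
Makeup line unavailable [AND]: Relief valve degraded=occurs, North surge tank offline=not, Main coolant pump is out=occurs, Main flow sensor is inoperative=occurs → not all inputs occur → does not occur.
Recirculation branch fails [AND]: #1 heat exchanger is inoperative=not, Makeup line unavailable=not → not all inputs occur → does not occur.
Secondary loop down [OR]: Recirculation branch fails=not, Check valve 2 lost=not → no input occurs → does not occur.
Reactor cooling lost [OR]: Emergency loop lost=not, Primary loop fails=not, Secondary loop down=not → no input occurs → does not occur.

No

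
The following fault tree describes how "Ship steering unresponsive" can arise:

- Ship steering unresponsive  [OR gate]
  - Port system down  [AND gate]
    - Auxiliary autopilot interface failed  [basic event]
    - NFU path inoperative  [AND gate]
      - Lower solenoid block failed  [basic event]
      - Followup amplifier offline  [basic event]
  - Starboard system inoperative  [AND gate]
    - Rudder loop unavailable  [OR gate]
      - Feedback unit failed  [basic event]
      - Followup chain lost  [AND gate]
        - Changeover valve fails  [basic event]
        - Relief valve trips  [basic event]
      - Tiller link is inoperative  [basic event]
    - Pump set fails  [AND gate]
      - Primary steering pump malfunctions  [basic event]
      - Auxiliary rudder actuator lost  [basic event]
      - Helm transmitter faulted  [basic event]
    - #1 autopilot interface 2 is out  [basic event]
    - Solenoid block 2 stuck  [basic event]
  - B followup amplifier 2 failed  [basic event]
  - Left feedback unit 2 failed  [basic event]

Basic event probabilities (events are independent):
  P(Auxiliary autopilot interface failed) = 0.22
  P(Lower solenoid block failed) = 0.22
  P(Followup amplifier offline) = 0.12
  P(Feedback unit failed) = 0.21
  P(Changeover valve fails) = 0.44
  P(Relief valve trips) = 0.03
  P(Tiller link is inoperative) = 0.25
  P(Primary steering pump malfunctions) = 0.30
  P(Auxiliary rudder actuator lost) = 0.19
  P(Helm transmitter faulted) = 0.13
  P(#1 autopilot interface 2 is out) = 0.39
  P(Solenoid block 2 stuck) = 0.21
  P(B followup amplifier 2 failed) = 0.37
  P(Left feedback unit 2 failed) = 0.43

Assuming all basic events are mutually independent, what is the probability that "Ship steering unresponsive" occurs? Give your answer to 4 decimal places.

0.6431

P(NFU path inoperative) [AND] = 0.22 × 0.12 = 0.026400
P(Port system down) [AND] = 0.22 × 0.026400 = 0.005808
P(Followup chain lost) [AND] = 0.44 × 0.03 = 0.013200
P(Rudder loop unavailable) [OR] = 1 − (1−0.21) × (1−0.013200) × (1−0.25) = 0.415321
P(Pump set fails) [AND] = 0.30 × 0.19 × 0.13 = 0.007410
P(Starboard system inoperative) [AND] = 0.415321 × 0.007410 × 0.39 × 0.21 = 0.000252
P(Ship steering unresponsive) [OR] = 1 − (1−0.005808) × (1−0.000252) × (1−0.37) × (1−0.43) = 0.643076
Rounded to 4 decimal places: P(Ship steering unresponsive) ≈ 0.6431.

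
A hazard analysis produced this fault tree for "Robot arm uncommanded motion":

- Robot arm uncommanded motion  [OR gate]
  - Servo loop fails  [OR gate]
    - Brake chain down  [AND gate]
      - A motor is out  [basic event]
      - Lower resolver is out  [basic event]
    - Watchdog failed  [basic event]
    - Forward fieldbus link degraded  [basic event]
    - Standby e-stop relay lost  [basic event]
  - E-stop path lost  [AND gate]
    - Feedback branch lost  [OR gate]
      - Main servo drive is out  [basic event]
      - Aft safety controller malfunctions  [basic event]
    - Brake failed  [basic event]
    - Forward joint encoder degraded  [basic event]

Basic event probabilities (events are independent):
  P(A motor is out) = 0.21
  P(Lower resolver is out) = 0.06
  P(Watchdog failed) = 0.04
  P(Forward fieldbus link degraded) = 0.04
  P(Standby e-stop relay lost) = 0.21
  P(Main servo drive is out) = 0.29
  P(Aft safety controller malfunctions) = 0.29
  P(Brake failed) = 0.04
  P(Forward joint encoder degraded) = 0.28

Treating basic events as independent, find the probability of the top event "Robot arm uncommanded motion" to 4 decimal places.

P(Brake chain down) [AND] = 0.21 × 0.06 = 0.012600
P(Servo loop fails) [OR] = 1 − (1−0.012600) × (1−0.04) × (1−0.04) × (1−0.21) = 0.281110
P(Feedback branch lost) [OR] = 1 − (1−0.29) × (1−0.29) = 0.495900
P(E-stop path lost) [AND] = 0.495900 × 0.04 × 0.28 = 0.005554
P(Robot arm uncommanded motion) [OR] = 1 − (1−0.281110) × (1−0.005554) = 0.285103
Rounded to 4 decimal places: P(Robot arm uncommanded motion) ≈ 0.2851.

0.2851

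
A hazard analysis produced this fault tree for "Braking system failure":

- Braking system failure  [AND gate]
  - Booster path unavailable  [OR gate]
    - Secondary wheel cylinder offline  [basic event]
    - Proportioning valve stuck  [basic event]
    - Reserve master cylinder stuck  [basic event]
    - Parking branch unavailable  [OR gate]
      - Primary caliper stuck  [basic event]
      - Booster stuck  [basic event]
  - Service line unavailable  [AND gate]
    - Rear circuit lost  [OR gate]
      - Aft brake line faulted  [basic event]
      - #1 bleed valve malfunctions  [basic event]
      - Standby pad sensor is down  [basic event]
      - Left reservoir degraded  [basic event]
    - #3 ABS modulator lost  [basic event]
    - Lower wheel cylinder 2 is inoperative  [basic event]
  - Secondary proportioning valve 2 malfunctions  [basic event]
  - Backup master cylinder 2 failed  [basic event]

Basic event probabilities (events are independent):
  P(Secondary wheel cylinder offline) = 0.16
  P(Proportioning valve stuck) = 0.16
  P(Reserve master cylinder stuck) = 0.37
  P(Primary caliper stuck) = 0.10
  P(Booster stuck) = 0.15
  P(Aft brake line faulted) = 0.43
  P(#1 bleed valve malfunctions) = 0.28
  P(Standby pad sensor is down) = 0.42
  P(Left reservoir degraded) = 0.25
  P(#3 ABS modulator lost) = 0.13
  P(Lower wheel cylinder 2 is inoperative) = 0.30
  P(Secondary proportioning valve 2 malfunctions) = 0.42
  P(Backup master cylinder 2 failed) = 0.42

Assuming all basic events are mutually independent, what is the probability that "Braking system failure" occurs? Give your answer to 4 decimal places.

0.0037

P(Parking branch unavailable) [OR] = 1 − (1−0.10) × (1−0.15) = 0.235000
P(Booster path unavailable) [OR] = 1 − (1−0.16) × (1−0.16) × (1−0.37) × (1−0.235000) = 0.659936
P(Rear circuit lost) [OR] = 1 − (1−0.43) × (1−0.28) × (1−0.42) × (1−0.25) = 0.821476
P(Service line unavailable) [AND] = 0.821476 × 0.13 × 0.30 = 0.032038
P(Braking system failure) [AND] = 0.659936 × 0.032038 × 0.42 × 0.42 = 0.003730
Rounded to 4 decimal places: P(Braking system failure) ≈ 0.0037.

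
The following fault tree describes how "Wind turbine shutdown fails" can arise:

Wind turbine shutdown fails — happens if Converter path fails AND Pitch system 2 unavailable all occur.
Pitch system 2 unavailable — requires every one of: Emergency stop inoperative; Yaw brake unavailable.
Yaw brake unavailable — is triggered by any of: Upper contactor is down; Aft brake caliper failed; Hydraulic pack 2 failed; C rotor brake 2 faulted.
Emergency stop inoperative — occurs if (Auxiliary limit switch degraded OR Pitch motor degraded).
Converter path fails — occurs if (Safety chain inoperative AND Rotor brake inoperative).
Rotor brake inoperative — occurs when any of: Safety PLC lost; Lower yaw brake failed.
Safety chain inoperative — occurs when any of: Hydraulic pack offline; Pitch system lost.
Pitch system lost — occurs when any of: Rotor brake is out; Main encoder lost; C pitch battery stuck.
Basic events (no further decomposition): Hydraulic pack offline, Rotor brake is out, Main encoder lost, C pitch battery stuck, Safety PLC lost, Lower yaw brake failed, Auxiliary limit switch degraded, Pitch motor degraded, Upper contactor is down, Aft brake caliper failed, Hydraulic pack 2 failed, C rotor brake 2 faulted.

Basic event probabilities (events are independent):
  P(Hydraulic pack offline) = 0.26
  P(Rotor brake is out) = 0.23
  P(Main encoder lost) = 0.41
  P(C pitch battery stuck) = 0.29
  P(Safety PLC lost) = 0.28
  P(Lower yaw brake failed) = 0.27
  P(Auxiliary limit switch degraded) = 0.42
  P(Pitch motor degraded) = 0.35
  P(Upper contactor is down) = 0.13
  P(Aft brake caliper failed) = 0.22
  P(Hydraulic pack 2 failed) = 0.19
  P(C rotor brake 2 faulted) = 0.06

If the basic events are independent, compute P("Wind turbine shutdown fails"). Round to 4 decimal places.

P(Pitch system lost) [OR] = 1 − (1−0.23) × (1−0.41) × (1−0.29) = 0.677447
P(Safety chain inoperative) [OR] = 1 − (1−0.26) × (1−0.677447) = 0.761311
P(Rotor brake inoperative) [OR] = 1 − (1−0.28) × (1−0.27) = 0.474400
P(Converter path fails) [AND] = 0.761311 × 0.474400 = 0.361166
P(Emergency stop inoperative) [OR] = 1 − (1−0.42) × (1−0.35) = 0.623000
P(Yaw brake unavailable) [OR] = 1 − (1−0.13) × (1−0.22) × (1−0.19) × (1−0.06) = 0.483314
P(Pitch system 2 unavailable) [AND] = 0.623000 × 0.483314 = 0.301105
P(Wind turbine shutdown fails) [AND] = 0.361166 × 0.301105 = 0.108749
Rounded to 4 decimal places: P(Wind turbine shutdown fails) ≈ 0.1087.

0.1087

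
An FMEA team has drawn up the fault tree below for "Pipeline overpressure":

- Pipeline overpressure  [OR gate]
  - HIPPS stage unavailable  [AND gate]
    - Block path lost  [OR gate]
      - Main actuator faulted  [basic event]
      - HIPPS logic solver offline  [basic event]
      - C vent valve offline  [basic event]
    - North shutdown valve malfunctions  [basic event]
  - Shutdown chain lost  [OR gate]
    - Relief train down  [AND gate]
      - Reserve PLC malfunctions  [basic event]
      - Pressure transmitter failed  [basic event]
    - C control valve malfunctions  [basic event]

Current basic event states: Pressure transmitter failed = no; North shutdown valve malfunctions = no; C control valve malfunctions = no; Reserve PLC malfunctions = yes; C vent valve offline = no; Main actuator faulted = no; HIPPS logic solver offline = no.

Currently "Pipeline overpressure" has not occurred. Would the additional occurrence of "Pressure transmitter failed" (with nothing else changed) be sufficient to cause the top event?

Yes

Counterfactual: set "Pressure transmitter failed" to occurred.
Block path lost [OR]: Main actuator faulted=not, HIPPS logic solver offline=not, C vent valve offline=not → no input occurs → does not occur.
HIPPS stage unavailable [AND]: Block path lost=not, North shutdown valve malfunctions=not → not all inputs occur → does not occur.
Relief train down [AND]: Reserve PLC malfunctions=occurs, Pressure transmitter failed=occurs → all inputs occur → occurs.
Shutdown chain lost [OR]: Relief train down=occurs, C control valve malfunctions=not → at least one input occurs → occurs.
Pipeline overpressure [OR]: HIPPS stage unavailable=not, Shutdown chain lost=occurs → at least one input occurs → occurs.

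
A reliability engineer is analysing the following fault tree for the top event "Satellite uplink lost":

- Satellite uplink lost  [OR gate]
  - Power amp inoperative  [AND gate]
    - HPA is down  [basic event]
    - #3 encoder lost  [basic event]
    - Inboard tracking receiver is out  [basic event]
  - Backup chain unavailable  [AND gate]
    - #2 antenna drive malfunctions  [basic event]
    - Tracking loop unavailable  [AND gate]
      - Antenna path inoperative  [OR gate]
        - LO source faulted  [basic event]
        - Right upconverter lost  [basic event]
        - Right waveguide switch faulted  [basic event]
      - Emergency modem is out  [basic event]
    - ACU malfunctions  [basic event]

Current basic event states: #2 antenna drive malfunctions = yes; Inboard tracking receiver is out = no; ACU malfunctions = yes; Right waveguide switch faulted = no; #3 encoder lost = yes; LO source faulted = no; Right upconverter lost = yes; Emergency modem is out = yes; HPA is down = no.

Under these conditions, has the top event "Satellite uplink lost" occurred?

Power amp inoperative [AND]: HPA is down=not, #3 encoder lost=occurs, Inboard tracking receiver is out=not → not all inputs occur → does not occur.
Antenna path inoperative [OR]: LO source faulted=not, Right upconverter lost=occurs, Right waveguide switch faulted=not → at least one input occurs → occurs.
Tracking loop unavailable [AND]: Antenna path inoperative=occurs, Emergency modem is out=occurs → all inputs occur → occurs.
Backup chain unavailable [AND]: #2 antenna drive malfunctions=occurs, Tracking loop unavailable=occurs, ACU malfunctions=occurs → all inputs occur → occurs.
Satellite uplink lost [OR]: Power amp inoperative=not, Backup chain unavailable=occurs → at least one input occurs → occurs.

Yes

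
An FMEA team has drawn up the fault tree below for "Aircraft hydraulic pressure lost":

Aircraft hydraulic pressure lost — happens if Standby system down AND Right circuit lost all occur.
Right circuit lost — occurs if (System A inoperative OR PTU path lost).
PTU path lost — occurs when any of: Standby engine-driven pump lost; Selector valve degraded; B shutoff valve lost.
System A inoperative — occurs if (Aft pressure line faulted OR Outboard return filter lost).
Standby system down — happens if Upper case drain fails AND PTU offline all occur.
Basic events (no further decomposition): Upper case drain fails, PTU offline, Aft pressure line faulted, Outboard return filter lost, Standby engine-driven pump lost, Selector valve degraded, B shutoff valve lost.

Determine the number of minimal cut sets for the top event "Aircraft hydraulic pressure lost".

Standby system down [AND]: one cut set from each child combined → 1 × 1 = 1 cut set(s).
System A inoperative [OR]: union of children's cut sets → 2 cut set(s).
PTU path lost [OR]: union of children's cut sets → 3 cut set(s).
Right circuit lost [OR]: union of children's cut sets → 5 cut set(s).
Aircraft hydraulic pressure lost [AND]: one cut set from each child combined → 1 × 5 = 5 cut set(s).
Minimal cut sets: {Aft pressure line faulted, PTU offline, Upper case drain fails}; {Outboard return filter lost, PTU offline, Upper case drain fails}; {PTU offline, Standby engine-driven pump lost, Upper case drain fails}; {PTU offline, Selector valve degraded, Upper case drain fails}; {B shutoff valve lost, PTU offline, Upper case drain fails}.

5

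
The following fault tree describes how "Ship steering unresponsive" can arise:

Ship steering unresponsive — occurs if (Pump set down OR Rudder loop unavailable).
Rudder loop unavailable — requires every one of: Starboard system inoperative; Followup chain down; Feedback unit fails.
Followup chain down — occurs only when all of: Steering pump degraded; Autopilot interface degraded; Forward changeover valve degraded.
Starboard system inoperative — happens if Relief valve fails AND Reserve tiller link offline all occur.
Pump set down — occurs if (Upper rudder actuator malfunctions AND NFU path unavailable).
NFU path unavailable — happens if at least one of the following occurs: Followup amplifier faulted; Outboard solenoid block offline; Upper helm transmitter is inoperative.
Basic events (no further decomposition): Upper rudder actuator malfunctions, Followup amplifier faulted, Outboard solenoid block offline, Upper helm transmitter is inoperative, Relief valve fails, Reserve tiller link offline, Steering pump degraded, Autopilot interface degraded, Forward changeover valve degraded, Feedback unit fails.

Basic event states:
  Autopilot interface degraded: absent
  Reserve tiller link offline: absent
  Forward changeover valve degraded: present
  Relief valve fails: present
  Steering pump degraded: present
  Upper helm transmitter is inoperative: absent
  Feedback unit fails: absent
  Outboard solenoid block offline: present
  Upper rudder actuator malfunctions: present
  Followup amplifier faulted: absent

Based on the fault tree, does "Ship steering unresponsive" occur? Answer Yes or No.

NFU path unavailable [OR]: Followup amplifier faulted=not, Outboard solenoid block offline=occurs, Upper helm transmitter is inoperative=not → at least one input occurs → occurs.
Pump set down [AND]: Upper rudder actuator malfunctions=occurs, NFU path unavailable=occurs → all inputs occur → occurs.
Starboard system inoperative [AND]: Relief valve fails=occurs, Reserve tiller link offline=not → not all inputs occur → does not occur.
Followup chain down [AND]: Steering pump degraded=occurs, Autopilot interface degraded=not, Forward changeover valve degraded=occurs → not all inputs occur → does not occur.
Rudder loop unavailable [AND]: Starboard system inoperative=not, Followup chain down=not, Feedback unit fails=not → not all inputs occur → does not occur.
Ship steering unresponsive [OR]: Pump set down=occurs, Rudder loop unavailable=not → at least one input occurs → occurs.

Yes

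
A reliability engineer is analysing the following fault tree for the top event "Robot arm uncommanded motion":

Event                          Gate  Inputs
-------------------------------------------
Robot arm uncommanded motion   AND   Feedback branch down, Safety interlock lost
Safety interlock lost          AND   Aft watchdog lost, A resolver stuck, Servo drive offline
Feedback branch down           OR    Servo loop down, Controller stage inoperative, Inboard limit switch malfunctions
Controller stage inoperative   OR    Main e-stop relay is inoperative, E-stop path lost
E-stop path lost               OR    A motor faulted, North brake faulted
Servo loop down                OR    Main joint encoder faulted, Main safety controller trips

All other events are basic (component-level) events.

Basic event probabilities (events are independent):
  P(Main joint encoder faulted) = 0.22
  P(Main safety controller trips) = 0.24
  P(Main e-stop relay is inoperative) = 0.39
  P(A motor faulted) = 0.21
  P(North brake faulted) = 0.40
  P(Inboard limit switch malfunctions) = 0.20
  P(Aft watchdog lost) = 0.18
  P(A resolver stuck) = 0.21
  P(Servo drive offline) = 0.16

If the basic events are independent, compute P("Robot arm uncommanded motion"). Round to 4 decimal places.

0.0052

P(Servo loop down) [OR] = 1 − (1−0.22) × (1−0.24) = 0.407200
P(E-stop path lost) [OR] = 1 − (1−0.21) × (1−0.40) = 0.526000
P(Controller stage inoperative) [OR] = 1 − (1−0.39) × (1−0.526000) = 0.710860
P(Feedback branch down) [OR] = 1 − (1−0.407200) × (1−0.710860) × (1−0.20) = 0.862878
P(Safety interlock lost) [AND] = 0.18 × 0.21 × 0.16 = 0.006048
P(Robot arm uncommanded motion) [AND] = 0.862878 × 0.006048 = 0.005219
Rounded to 4 decimal places: P(Robot arm uncommanded motion) ≈ 0.0052.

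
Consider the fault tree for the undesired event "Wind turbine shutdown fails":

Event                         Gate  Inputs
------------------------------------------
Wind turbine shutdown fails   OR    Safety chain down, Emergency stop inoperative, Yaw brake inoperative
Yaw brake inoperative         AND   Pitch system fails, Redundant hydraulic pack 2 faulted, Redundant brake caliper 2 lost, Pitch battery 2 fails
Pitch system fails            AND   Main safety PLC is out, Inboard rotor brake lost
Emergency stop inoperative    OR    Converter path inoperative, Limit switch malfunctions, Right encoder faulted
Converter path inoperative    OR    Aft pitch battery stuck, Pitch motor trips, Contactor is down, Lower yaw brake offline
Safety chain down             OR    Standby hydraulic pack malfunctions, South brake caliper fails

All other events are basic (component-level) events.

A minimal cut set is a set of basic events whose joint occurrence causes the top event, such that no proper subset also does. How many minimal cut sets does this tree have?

9

Safety chain down [OR]: union of children's cut sets → 2 cut set(s).
Converter path inoperative [OR]: union of children's cut sets → 4 cut set(s).
Emergency stop inoperative [OR]: union of children's cut sets → 6 cut set(s).
Pitch system fails [AND]: one cut set from each child combined → 1 × 1 = 1 cut set(s).
Yaw brake inoperative [AND]: one cut set from each child combined → 1 × 1 × 1 × 1 = 1 cut set(s).
Wind turbine shutdown fails [OR]: union of children's cut sets → 9 cut set(s).
Minimal cut sets: {Standby hydraulic pack malfunctions}; {South brake caliper fails}; {Aft pitch battery stuck}; {Pitch motor trips}; {Contactor is down}; {Lower yaw brake offline}; {Limit switch malfunctions}; {Right encoder faulted}; {Inboard rotor brake lost, Main safety PLC is out, Pitch battery 2 fails, Redundant brake caliper 2 lost, Redundant hydraulic pack 2 faulted}.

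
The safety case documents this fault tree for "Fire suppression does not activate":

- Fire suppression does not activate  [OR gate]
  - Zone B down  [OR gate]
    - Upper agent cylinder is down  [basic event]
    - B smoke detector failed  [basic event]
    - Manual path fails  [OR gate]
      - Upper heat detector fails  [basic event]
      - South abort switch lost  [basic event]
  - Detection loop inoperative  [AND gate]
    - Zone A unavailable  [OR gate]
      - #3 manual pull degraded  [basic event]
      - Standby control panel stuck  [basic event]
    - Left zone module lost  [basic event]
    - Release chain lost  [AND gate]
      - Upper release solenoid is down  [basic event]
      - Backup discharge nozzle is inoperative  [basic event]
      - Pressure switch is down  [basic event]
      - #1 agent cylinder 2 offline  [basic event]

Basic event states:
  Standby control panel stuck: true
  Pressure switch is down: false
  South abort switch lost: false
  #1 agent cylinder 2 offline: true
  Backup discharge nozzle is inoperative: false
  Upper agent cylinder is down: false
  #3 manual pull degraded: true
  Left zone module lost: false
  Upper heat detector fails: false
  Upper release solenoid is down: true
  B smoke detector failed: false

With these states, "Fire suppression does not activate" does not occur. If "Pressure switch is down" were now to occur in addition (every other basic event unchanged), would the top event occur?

Counterfactual: set "Pressure switch is down" to occurred.
Manual path fails [OR]: Upper heat detector fails=not, South abort switch lost=not → no input occurs → does not occur.
Zone B down [OR]: Upper agent cylinder is down=not, B smoke detector failed=not, Manual path fails=not → no input occurs → does not occur.
Zone A unavailable [OR]: #3 manual pull degraded=occurs, Standby control panel stuck=occurs → at least one input occurs → occurs.
Release chain lost [AND]: Upper release solenoid is down=occurs, Backup discharge nozzle is inoperative=not, Pressure switch is down=occurs, #1 agent cylinder 2 offline=occurs → not all inputs occur → does not occur.
Detection loop inoperative [AND]: Zone A unavailable=occurs, Left zone module lost=not, Release chain lost=not → not all inputs occur → does not occur.
Fire suppression does not activate [OR]: Zone B down=not, Detection loop inoperative=not → no input occurs → does not occur.

No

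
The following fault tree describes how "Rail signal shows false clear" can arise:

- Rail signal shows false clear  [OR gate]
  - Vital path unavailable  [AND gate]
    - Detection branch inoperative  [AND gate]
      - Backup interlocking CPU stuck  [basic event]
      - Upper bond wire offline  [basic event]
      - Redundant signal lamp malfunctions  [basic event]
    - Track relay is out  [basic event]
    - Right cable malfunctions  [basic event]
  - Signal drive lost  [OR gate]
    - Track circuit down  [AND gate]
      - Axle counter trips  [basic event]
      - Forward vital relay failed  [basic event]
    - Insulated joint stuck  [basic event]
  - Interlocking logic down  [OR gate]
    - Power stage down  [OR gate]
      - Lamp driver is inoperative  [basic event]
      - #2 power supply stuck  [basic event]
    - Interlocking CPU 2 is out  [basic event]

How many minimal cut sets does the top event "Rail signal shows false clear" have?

6

Detection branch inoperative [AND]: one cut set from each child combined → 1 × 1 × 1 = 1 cut set(s).
Vital path unavailable [AND]: one cut set from each child combined → 1 × 1 × 1 = 1 cut set(s).
Track circuit down [AND]: one cut set from each child combined → 1 × 1 = 1 cut set(s).
Signal drive lost [OR]: union of children's cut sets → 2 cut set(s).
Power stage down [OR]: union of children's cut sets → 2 cut set(s).
Interlocking logic down [OR]: union of children's cut sets → 3 cut set(s).
Rail signal shows false clear [OR]: union of children's cut sets → 6 cut set(s).
Minimal cut sets: {Backup interlocking CPU stuck, Redundant signal lamp malfunctions, Right cable malfunctions, Track relay is out, Upper bond wire offline}; {Axle counter trips, Forward vital relay failed}; {Insulated joint stuck}; {Lamp driver is inoperative}; {#2 power supply stuck}; {Interlocking CPU 2 is out}.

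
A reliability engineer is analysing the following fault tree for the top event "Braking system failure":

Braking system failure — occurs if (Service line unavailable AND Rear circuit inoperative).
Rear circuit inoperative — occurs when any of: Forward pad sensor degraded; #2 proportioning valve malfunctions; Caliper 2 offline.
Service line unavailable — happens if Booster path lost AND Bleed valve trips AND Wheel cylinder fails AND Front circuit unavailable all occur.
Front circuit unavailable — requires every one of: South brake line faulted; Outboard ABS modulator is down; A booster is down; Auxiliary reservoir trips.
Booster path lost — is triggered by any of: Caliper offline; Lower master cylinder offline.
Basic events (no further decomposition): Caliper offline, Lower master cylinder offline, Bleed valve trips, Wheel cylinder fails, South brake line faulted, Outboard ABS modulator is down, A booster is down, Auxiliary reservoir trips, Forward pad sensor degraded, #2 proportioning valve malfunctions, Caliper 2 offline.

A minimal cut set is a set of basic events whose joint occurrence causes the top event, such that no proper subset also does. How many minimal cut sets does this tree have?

Booster path lost [OR]: union of children's cut sets → 2 cut set(s).
Front circuit unavailable [AND]: one cut set from each child combined → 1 × 1 × 1 × 1 = 1 cut set(s).
Service line unavailable [AND]: one cut set from each child combined → 2 × 1 × 1 × 1 = 2 cut set(s).
Rear circuit inoperative [OR]: union of children's cut sets → 3 cut set(s).
Braking system failure [AND]: one cut set from each child combined → 2 × 3 = 6 cut set(s).
Minimal cut sets: {A booster is down, Auxiliary reservoir trips, Bleed valve trips, Caliper offline, Forward pad sensor degraded, Outboard ABS modulator is down, South brake line faulted, Wheel cylinder fails}; {#2 proportioning valve malfunctions, A booster is down, Auxiliary reservoir trips, Bleed valve trips, Caliper offline, Outboard ABS modulator is down, South brake line faulted, Wheel cylinder fails}; {A booster is down, Auxiliary reservoir trips, Bleed valve trips, Caliper 2 offline, Caliper offline, Outboard ABS modulator is down, South brake line faulted, Wheel cylinder fails}; {A booster is down, Auxiliary reservoir trips, Bleed valve trips, Forward pad sensor degraded, Lower master cylinder offline, Outboard ABS modulator is down, South brake line faulted, Wheel cylinder fails}; {#2 proportioning valve malfunctions, A booster is down, Auxiliary reservoir trips, Bleed valve trips, Lower master cylinder offline, Outboard ABS modulator is down, South brake line faulted, Wheel cylinder fails}; {A booster is down, Auxiliary reservoir trips, Bleed valve trips, Caliper 2 offline, Lower master cylinder offline, Outboard ABS modulator is down, South brake line faulted, Wheel cylinder fails}.

6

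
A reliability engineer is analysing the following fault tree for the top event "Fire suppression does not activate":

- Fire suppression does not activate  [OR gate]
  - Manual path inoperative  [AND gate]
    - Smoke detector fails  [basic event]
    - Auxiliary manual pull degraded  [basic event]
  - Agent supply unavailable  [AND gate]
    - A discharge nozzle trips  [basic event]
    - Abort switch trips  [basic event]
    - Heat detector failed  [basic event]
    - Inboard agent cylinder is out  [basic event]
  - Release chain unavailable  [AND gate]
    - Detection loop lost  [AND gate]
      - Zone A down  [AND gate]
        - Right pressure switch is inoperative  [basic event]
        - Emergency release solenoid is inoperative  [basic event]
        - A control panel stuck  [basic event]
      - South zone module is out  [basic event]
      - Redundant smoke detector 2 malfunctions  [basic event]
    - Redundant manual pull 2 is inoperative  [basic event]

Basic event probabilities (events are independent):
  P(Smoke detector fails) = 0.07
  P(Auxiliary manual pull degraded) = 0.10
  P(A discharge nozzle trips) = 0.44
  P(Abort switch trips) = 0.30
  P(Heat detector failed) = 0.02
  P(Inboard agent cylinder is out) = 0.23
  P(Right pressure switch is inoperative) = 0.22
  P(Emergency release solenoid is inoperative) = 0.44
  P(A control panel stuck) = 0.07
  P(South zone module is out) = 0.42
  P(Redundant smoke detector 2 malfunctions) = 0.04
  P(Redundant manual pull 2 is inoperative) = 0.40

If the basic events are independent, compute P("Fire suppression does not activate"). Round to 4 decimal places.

P(Manual path inoperative) [AND] = 0.07 × 0.10 = 0.007000
P(Agent supply unavailable) [AND] = 0.44 × 0.30 × 0.02 × 0.23 = 0.000607
P(Zone A down) [AND] = 0.22 × 0.44 × 0.07 = 0.006776
P(Detection loop lost) [AND] = 0.006776 × 0.42 × 0.04 = 0.000114
P(Release chain unavailable) [AND] = 0.000114 × 0.40 = 0.000046
P(Fire suppression does not activate) [OR] = 1 − (1−0.007000) × (1−0.000607) × (1−0.000046) = 0.007648
Rounded to 4 decimal places: P(Fire suppression does not activate) ≈ 0.0076.

0.0076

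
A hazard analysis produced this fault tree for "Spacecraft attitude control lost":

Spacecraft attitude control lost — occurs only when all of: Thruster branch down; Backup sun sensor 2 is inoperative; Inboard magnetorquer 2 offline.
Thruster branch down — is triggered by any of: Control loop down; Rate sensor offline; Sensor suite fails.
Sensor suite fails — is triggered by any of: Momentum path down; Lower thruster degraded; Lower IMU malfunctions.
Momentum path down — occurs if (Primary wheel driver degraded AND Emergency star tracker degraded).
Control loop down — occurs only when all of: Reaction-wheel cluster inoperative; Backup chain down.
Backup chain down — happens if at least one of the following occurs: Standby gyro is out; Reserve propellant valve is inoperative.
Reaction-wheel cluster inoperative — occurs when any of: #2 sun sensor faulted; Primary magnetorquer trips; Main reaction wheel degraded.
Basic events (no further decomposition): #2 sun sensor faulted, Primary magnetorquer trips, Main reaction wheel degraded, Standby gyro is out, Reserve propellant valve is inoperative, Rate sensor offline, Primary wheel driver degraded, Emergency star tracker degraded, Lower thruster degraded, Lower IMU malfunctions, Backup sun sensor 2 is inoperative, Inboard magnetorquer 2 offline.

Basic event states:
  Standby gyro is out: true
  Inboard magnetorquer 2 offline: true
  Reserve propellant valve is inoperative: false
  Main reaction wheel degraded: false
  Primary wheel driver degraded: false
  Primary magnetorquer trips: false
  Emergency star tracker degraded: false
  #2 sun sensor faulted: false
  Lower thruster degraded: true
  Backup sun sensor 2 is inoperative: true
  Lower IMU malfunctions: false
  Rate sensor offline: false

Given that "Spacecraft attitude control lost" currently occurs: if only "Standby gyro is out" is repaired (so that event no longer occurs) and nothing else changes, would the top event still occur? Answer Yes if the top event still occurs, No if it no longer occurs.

Yes

Counterfactual: set "Standby gyro is out" to not occurred.
Reaction-wheel cluster inoperative [OR]: #2 sun sensor faulted=not, Primary magnetorquer trips=not, Main reaction wheel degraded=not → no input occurs → does not occur.
Backup chain down [OR]: Standby gyro is out=not, Reserve propellant valve is inoperative=not → no input occurs → does not occur.
Control loop down [AND]: Reaction-wheel cluster inoperative=not, Backup chain down=not → not all inputs occur → does not occur.
Momentum path down [AND]: Primary wheel driver degraded=not, Emergency star tracker degraded=not → not all inputs occur → does not occur.
Sensor suite fails [OR]: Momentum path down=not, Lower thruster degraded=occurs, Lower IMU malfunctions=not → at least one input occurs → occurs.
Thruster branch down [OR]: Control loop down=not, Rate sensor offline=not, Sensor suite fails=occurs → at least one input occurs → occurs.
Spacecraft attitude control lost [AND]: Thruster branch down=occurs, Backup sun sensor 2 is inoperative=occurs, Inboard magnetorquer 2 offline=occurs → all inputs occur → occurs.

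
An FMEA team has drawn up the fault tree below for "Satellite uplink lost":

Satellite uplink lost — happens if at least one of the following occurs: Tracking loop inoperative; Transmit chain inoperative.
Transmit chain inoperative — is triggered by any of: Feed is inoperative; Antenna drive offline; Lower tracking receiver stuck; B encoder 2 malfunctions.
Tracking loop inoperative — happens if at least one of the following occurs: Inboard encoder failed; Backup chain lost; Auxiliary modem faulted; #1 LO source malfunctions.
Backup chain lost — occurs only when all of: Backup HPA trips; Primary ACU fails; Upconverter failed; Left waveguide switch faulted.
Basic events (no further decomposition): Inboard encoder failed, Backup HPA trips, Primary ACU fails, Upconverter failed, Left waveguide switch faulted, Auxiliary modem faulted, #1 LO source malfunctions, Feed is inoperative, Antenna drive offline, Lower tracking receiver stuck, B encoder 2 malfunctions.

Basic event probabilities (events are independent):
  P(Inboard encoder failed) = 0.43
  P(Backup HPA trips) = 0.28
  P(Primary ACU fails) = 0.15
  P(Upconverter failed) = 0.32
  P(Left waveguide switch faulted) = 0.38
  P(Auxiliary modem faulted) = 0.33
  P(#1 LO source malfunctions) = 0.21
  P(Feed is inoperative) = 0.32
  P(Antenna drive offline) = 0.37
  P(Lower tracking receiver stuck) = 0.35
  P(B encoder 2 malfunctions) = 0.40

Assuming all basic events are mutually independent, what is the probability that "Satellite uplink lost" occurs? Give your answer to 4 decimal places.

0.9499

P(Backup chain lost) [AND] = 0.28 × 0.15 × 0.32 × 0.38 = 0.005107
P(Tracking loop inoperative) [OR] = 1 − (1−0.43) × (1−0.005107) × (1−0.33) × (1−0.21) = 0.699840
P(Transmit chain inoperative) [OR] = 1 − (1−0.32) × (1−0.37) × (1−0.35) × (1−0.40) = 0.832924
P(Satellite uplink lost) [OR] = 1 − (1−0.699840) × (1−0.832924) = 0.949850
Rounded to 4 decimal places: P(Satellite uplink lost) ≈ 0.9499.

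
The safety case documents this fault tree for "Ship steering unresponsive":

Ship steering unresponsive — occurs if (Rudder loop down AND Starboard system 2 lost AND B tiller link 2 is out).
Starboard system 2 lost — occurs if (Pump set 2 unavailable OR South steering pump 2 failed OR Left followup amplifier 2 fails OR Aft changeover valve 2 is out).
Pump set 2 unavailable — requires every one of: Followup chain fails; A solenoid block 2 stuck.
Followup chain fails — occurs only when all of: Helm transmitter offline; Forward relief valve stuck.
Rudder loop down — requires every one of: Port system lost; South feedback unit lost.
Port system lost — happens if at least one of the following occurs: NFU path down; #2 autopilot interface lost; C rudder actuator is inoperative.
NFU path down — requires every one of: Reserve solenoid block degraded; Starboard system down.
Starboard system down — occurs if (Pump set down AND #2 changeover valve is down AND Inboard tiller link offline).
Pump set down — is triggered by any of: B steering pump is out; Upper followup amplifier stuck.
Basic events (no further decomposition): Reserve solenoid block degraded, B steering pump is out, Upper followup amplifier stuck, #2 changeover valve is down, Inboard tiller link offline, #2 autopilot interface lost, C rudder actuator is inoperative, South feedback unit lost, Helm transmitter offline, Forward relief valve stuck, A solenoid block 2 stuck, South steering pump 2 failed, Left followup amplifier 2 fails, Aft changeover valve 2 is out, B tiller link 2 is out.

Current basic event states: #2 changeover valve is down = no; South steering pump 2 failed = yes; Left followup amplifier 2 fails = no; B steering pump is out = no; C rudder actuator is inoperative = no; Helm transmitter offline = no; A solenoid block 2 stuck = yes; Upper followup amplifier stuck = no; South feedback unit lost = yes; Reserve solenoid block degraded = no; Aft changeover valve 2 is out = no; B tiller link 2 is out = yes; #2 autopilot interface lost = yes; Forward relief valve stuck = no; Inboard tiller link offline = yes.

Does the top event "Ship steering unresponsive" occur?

Yes

Pump set down [OR]: B steering pump is out=not, Upper followup amplifier stuck=not → no input occurs → does not occur.
Starboard system down [AND]: Pump set down=not, #2 changeover valve is down=not, Inboard tiller link offline=occurs → not all inputs occur → does not occur.
NFU path down [AND]: Reserve solenoid block degraded=not, Starboard system down=not → not all inputs occur → does not occur.
Port system lost [OR]: NFU path down=not, #2 autopilot interface lost=occurs, C rudder actuator is inoperative=not → at least one input occurs → occurs.
Rudder loop down [AND]: Port system lost=occurs, South feedback unit lost=occurs → all inputs occur → occurs.
Followup chain fails [AND]: Helm transmitter offline=not, Forward relief valve stuck=not → not all inputs occur → does not occur.
Pump set 2 unavailable [AND]: Followup chain fails=not, A solenoid block 2 stuck=occurs → not all inputs occur → does not occur.
Starboard system 2 lost [OR]: Pump set 2 unavailable=not, South steering pump 2 failed=occurs, Left followup amplifier 2 fails=not, Aft changeover valve 2 is out=not → at least one input occurs → occurs.
Ship steering unresponsive [AND]: Rudder loop down=occurs, Starboard system 2 lost=occurs, B tiller link 2 is out=occurs → all inputs occur → occurs.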